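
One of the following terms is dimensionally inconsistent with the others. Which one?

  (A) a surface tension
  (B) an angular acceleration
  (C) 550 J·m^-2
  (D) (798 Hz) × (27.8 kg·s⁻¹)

Expand each in SI base units:
  (A) [surface tension] = kg·s⁻²
  (B) [angular acceleration] = s⁻²
  (C) J·m⁻² = N·m·m⁻² = kg·s⁻²
  (D) [s⁻¹] · [kg·s⁻¹] = kg·s⁻²
All reduce to kg·s⁻² except (B), which is s⁻².

(B)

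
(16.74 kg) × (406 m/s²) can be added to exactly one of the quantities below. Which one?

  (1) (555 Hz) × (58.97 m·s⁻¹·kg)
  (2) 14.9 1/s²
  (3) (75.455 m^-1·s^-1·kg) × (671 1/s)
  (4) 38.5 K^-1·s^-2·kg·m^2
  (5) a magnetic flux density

Reference: [kg] · [m·s⁻²] = kg·m·s⁻².
Each option:
  (1) [s⁻¹] · [kg·m·s⁻¹] = kg·m·s⁻²  ← same
  (2) s⁻²
  (3) [kg·m⁻¹·s⁻¹] · [s⁻¹] = kg·m⁻¹·s⁻²
  (4) kg·m²·s⁻²·K⁻¹
  (5) [magnetic flux density] = kg·s⁻²·A⁻¹
Only (1) matches kg·m·s⁻².

(1)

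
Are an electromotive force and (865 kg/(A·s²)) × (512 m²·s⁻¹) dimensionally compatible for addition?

In SI base units:
  an electromotive force:  [electromotive force] = kg·m²·s⁻³·A⁻¹
  (865 kg/(A·s²)) × (512 m²·s⁻¹):  [kg·s⁻²·A⁻¹] · [m²·s⁻¹] = kg·m²·s⁻³·A⁻¹
Both are kg·m²·s⁻³·A⁻¹, so they have the same dimensions and can be added.

Yes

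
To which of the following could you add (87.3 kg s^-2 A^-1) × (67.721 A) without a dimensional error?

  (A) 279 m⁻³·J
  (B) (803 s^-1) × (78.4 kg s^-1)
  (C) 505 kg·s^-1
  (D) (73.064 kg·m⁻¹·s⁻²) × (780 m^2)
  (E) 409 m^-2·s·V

Reference: [kg·s⁻²·A⁻¹] · [A] = kg·s⁻².
Each option:
  (A) J·m⁻³ = N·m·m⁻³ = kg·m⁻¹·s⁻²
  (B) [s⁻¹] · [kg·s⁻¹] = kg·s⁻²  ← same
  (C) kg·s⁻¹
  (D) [kg·m⁻¹·s⁻²] · [m²] = kg·m·s⁻²
  (E) V·s·m⁻² = J·C⁻¹·s·m⁻² = kg·s⁻²·A⁻¹
Only (B) matches kg·s⁻².

(B)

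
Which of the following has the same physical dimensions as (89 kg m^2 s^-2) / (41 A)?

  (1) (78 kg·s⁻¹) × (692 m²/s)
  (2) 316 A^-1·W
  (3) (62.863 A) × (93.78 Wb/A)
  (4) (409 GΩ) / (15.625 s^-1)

(3)

Reference: [kg·m²·s⁻²] / [A] = kg·m²·s⁻²·A⁻¹.
Each option:
  (1) [kg·s⁻¹] · [m²·s⁻¹] = kg·m²·s⁻²
  (2) W·A⁻¹ = J·s⁻¹·A⁻¹ = kg·m²·s⁻³·A⁻¹
  (3) [A] · [kg·m²·s⁻²·A⁻²] = kg·m²·s⁻²·A⁻¹  ← same
  (4) [kg·m²·s⁻³·A⁻²] / [s⁻¹] = kg·m²·s⁻²·A⁻²
Only (3) matches kg·m²·s⁻²·A⁻¹.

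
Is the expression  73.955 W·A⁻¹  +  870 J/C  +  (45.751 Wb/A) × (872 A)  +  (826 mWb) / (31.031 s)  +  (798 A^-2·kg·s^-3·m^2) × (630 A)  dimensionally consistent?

Work out the base dimensions of each:
  73.955 W·A⁻¹:  W·A⁻¹ = J·s⁻¹·A⁻¹ = kg·m²·s⁻³·A⁻¹
  870 J/C:  J·C⁻¹ = N·m·(s·A)⁻¹ = kg·m²·s⁻³·A⁻¹
  (45.751 Wb/A) × (872 A):  [kg·m²·s⁻²·A⁻²] · [A] = kg·m²·s⁻²·A⁻¹
  (826 mWb) / (31.031 s):  [kg·m²·s⁻²·A⁻¹] / [s] = kg·m²·s⁻³·A⁻¹
  (798 A^-2·kg·s^-3·m^2) × (630 A):  [kg·m²·s⁻³·A⁻²] · [A] = kg·m²·s⁻³·A⁻¹
The terms do not share a single dimension (kg·m²·s⁻²·A⁻¹ vs kg·m²·s⁻³·A⁻¹).

No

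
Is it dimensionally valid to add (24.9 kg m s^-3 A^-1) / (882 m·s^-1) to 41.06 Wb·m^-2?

Expand each in SI base units:
  (24.9 kg m s^-3 A^-1) / (882 m·s^-1):  [kg·m·s⁻³·A⁻¹] / [m·s⁻¹] = kg·s⁻²·A⁻¹
  41.06 Wb·m^-2:  Wb·m⁻² = V·s·m⁻² = kg·s⁻²·A⁻¹
Both are kg·s⁻²·A⁻¹, so they have the same dimensions and can be added.

Yes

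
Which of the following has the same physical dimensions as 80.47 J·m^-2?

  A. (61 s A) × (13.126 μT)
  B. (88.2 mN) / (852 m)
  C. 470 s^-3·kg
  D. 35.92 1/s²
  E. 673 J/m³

Reference: J·m⁻² = N·m·m⁻² = kg·s⁻².
Each option:
  A. [s·A] · [kg·s⁻²·A⁻¹] = kg·s⁻¹
  B. [kg·m·s⁻²] / [m] = kg·s⁻²  ← same
  C. kg·s⁻³
  D. s⁻²
  E. J·m⁻³ = N·m·m⁻³ = kg·m⁻¹·s⁻²
Only B. matches kg·s⁻².

B.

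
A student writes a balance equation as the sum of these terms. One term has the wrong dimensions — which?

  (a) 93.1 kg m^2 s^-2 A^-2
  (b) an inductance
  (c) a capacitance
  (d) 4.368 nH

(c)

Reduce each to base SI dimensions:
  (a) kg·m²·s⁻²·A⁻²
  (b) [inductance] = kg·m²·s⁻²·A⁻²
  (c) [capacitance] = kg⁻¹·m⁻²·s⁴·A²
  (d) H = V·s·A⁻¹ = kg·m²·s⁻²·A⁻²
All reduce to kg·m²·s⁻²·A⁻² except (c), which is kg⁻¹·m⁻²·s⁴·A².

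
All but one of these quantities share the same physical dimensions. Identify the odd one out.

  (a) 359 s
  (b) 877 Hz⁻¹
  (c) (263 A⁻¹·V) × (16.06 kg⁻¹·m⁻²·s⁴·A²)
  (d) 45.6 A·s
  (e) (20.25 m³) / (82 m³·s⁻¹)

(d)

Work out the base dimensions of each:
  (a) s
  (b) Hz⁻¹ = (s⁻¹)⁻¹ = s
  (c) [kg·m²·s⁻³·A⁻²] · [kg⁻¹·m⁻²·s⁴·A²] = s
  (d) A·s = s·A
  (e) [m³] / [m³·s⁻¹] = s
All reduce to s except (d), which is s·A.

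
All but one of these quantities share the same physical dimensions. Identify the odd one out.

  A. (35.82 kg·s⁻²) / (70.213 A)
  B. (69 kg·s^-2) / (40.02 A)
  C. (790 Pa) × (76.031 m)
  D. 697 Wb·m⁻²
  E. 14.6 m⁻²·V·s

Dimensions:
  A. [kg·s⁻²] / [A] = kg·s⁻²·A⁻¹
  B. [kg·s⁻²] / [A] = kg·s⁻²·A⁻¹
  C. [kg·m⁻¹·s⁻²] · [m] = kg·s⁻²
  D. Wb·m⁻² = V·s·m⁻² = kg·s⁻²·A⁻¹
  E. V·s·m⁻² = J·C⁻¹·s·m⁻² = kg·s⁻²·A⁻¹
All reduce to kg·s⁻²·A⁻¹ except C., which is kg·s⁻².

C.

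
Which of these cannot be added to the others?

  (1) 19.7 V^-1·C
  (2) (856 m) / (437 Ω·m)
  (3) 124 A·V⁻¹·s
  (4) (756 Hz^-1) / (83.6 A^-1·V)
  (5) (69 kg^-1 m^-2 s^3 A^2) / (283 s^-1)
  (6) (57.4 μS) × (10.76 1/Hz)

(2)

Work out the base dimensions of each:
  (1) C·V⁻¹ = s·A·(J·C⁻¹)⁻¹ = kg⁻¹·m⁻²·s⁴·A²
  (2) [m] / [kg·m³·s⁻³·A⁻²] = kg⁻¹·m⁻²·s³·A²
  (3) A·s·V⁻¹ = A·s·(J·C⁻¹)⁻¹ = kg⁻¹·m⁻²·s⁴·A²
  (4) [s] / [kg·m²·s⁻³·A⁻²] = kg⁻¹·m⁻²·s⁴·A²
  (5) [kg⁻¹·m⁻²·s³·A²] / [s⁻¹] = kg⁻¹·m⁻²·s⁴·A²
  (6) [kg⁻¹·m⁻²·s³·A²] · [s] = kg⁻¹·m⁻²·s⁴·A²
All reduce to kg⁻¹·m⁻²·s⁴·A² except (2), which is kg⁻¹·m⁻²·s³·A².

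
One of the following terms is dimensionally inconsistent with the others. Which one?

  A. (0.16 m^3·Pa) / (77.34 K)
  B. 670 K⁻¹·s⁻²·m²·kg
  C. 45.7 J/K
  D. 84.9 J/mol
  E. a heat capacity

Dimensions:
  A. [kg·m²·s⁻²] / [K] = kg·m²·s⁻²·K⁻¹
  B. kg·m²·s⁻²·K⁻¹
  C. J·K⁻¹ = N·m·K⁻¹ = kg·m²·s⁻²·K⁻¹
  D. J·mol⁻¹ = N·m·mol⁻¹ = kg·m²·s⁻²·mol⁻¹
  E. [heat capacity] = kg·m²·s⁻²·K⁻¹
All reduce to kg·m²·s⁻²·K⁻¹ except D., which is kg·m²·s⁻²·mol⁻¹.

D.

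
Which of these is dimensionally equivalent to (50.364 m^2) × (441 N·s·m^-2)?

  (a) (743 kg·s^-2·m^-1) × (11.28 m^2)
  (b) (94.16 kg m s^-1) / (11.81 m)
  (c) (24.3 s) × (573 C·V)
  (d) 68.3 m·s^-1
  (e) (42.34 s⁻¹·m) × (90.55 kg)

Reference: [m²] · [kg·m⁻¹·s⁻¹] = kg·m·s⁻¹.
Each option:
  (a) [kg·m⁻¹·s⁻²] · [m²] = kg·m·s⁻²
  (b) [kg·m·s⁻¹] / [m] = kg·s⁻¹
  (c) [s] · [kg·m²·s⁻²] = kg·m²·s⁻¹
  (d) m·s⁻¹
  (e) [m·s⁻¹] · [kg] = kg·m·s⁻¹  ← same
Only (e) matches kg·m·s⁻¹.

(e)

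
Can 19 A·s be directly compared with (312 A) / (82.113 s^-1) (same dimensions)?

Yes

Work out the base dimensions of each:
  19 A·s:  A·s = s·A
  (312 A) / (82.113 s^-1):  [A] / [s⁻¹] = s·A
Both are s·A, so they have the same dimensions and can be added.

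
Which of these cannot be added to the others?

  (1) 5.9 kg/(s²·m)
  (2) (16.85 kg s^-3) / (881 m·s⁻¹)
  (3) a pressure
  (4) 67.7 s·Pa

Expand each in SI base units:
  (1) kg·m⁻¹·s⁻²
  (2) [kg·s⁻³] / [m·s⁻¹] = kg·m⁻¹·s⁻²
  (3) [pressure] = kg·m⁻¹·s⁻²
  (4) Pa·s = N·m⁻²·s = kg·m⁻¹·s⁻¹
All reduce to kg·m⁻¹·s⁻² except (4), which is kg·m⁻¹·s⁻¹.

(4)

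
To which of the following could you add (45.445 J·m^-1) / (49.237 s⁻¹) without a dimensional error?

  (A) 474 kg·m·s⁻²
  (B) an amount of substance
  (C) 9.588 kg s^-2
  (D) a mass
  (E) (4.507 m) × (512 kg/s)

(E)

Reference: [kg·m·s⁻²] / [s⁻¹] = kg·m·s⁻¹.
Each option:
  (A) kg·m·s⁻²
  (B) [amount of substance] = mol
  (C) kg·s⁻²
  (D) [mass] = kg
  (E) [m] · [kg·s⁻¹] = kg·m·s⁻¹  ← same
Only (E) matches kg·m·s⁻¹.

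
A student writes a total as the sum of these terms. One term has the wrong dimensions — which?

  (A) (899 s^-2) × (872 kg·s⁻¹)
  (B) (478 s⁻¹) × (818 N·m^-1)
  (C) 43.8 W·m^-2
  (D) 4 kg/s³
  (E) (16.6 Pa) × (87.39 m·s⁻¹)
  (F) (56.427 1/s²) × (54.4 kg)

Dimensions:
  (A) [s⁻²] · [kg·s⁻¹] = kg·s⁻³
  (B) [s⁻¹] · [kg·s⁻²] = kg·s⁻³
  (C) W·m⁻² = J·s⁻¹·m⁻² = kg·s⁻³
  (D) kg·s⁻³
  (E) [kg·m⁻¹·s⁻²] · [m·s⁻¹] = kg·s⁻³
  (F) [s⁻²] · [kg] = kg·s⁻²
All reduce to kg·s⁻³ except (F), which is kg·s⁻².

(F)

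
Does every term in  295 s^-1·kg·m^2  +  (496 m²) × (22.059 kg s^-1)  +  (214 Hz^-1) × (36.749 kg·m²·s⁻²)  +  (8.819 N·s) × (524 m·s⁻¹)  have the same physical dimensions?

Dimensions:
  295 s^-1·kg·m^2:  kg·m²·s⁻¹
  (496 m²) × (22.059 kg s^-1):  [m²] · [kg·s⁻¹] = kg·m²·s⁻¹
  (214 Hz^-1) × (36.749 kg·m²·s⁻²):  [s] · [kg·m²·s⁻²] = kg·m²·s⁻¹
  (8.819 N·s) × (524 m·s⁻¹):  [kg·m·s⁻¹] · [m·s⁻¹] = kg·m²·s⁻²
The terms do not share a single dimension (kg·m²·s⁻² vs kg·m²·s⁻¹).

No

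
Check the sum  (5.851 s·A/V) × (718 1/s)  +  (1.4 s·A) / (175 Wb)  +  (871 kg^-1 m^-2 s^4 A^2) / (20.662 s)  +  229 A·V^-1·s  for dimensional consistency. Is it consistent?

Dimensions:
  (5.851 s·A/V) × (718 1/s):  [kg⁻¹·m⁻²·s⁴·A²] · [s⁻¹] = kg⁻¹·m⁻²·s³·A²
  (1.4 s·A) / (175 Wb):  [s·A] / [kg·m²·s⁻²·A⁻¹] = kg⁻¹·m⁻²·s³·A²
  (871 kg^-1 m^-2 s^4 A^2) / (20.662 s):  [kg⁻¹·m⁻²·s⁴·A²] / [s] = kg⁻¹·m⁻²·s³·A²
  229 A·V^-1·s:  A·s·V⁻¹ = A·s·(J·C⁻¹)⁻¹ = kg⁻¹·m⁻²·s⁴·A²
The terms do not share a single dimension (kg⁻¹·m⁻²·s³·A² vs kg⁻¹·m⁻²·s⁴·A²).

No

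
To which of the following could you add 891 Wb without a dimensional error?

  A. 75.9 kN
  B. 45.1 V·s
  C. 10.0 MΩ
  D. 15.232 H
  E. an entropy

Reference: Wb = V·s = kg·m²·s⁻²·A⁻¹.
Each option:
  A. N = kg·m·s⁻²
  B. V·s = J·C⁻¹·s = kg·m²·s⁻²·A⁻¹  ← same
  C. Ω = V·A⁻¹ = kg·m²·s⁻³·A⁻²
  D. H = V·s·A⁻¹ = kg·m²·s⁻²·A⁻²
  E. [entropy] = kg·m²·s⁻²·K⁻¹
Only B. matches kg·m²·s⁻²·A⁻¹.

B.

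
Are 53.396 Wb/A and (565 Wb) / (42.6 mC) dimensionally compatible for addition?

In SI base units:
  53.396 Wb/A:  Wb·A⁻¹ = V·s·A⁻¹ = kg·m²·s⁻²·A⁻²
  (565 Wb) / (42.6 mC):  [kg·m²·s⁻²·A⁻¹] / [s·A] = kg·m²·s⁻³·A⁻²
kg·m²·s⁻²·A⁻² ≠ kg·m²·s⁻³·A⁻², so they cannot be added.

No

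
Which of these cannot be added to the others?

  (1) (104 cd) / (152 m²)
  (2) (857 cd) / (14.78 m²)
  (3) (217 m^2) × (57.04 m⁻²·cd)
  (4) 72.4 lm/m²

Expand each in SI base units:
  (1) [cd] / [m²] = m⁻²·cd
  (2) [cd] / [m²] = m⁻²·cd
  (3) [m²] · [m⁻²·cd] = cd
  (4) lm·m⁻² = cd·m⁻² = m⁻²·cd
All reduce to m⁻²·cd except (3), which is cd.

(3)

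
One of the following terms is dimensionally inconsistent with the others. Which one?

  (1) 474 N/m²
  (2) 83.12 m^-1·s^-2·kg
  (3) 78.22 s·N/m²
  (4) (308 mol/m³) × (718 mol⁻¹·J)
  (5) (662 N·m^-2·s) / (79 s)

(3)

Reduce each to base SI dimensions:
  (1) N·m⁻² = kg·m·s⁻²·m⁻² = kg·m⁻¹·s⁻²
  (2) kg·m⁻¹·s⁻²
  (3) N·s·m⁻² = kg·m·s⁻²·s·m⁻² = kg·m⁻¹·s⁻¹
  (4) [m⁻³·mol] · [kg·m²·s⁻²·mol⁻¹] = kg·m⁻¹·s⁻²
  (5) [kg·m⁻¹·s⁻¹] / [s] = kg·m⁻¹·s⁻²
All reduce to kg·m⁻¹·s⁻² except (3), which is kg·m⁻¹·s⁻¹.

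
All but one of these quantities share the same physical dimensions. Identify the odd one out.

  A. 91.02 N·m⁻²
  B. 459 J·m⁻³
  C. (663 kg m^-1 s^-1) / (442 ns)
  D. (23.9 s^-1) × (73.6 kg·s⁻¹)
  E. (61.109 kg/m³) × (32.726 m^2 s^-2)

In SI base units:
  A. N·m⁻² = kg·m·s⁻²·m⁻² = kg·m⁻¹·s⁻²
  B. J·m⁻³ = N·m·m⁻³ = kg·m⁻¹·s⁻²
  C. [kg·m⁻¹·s⁻¹] / [s] = kg·m⁻¹·s⁻²
  D. [s⁻¹] · [kg·s⁻¹] = kg·s⁻²
  E. [kg·m⁻³] · [m²·s⁻²] = kg·m⁻¹·s⁻²
All reduce to kg·m⁻¹·s⁻² except D., which is kg·s⁻².

D.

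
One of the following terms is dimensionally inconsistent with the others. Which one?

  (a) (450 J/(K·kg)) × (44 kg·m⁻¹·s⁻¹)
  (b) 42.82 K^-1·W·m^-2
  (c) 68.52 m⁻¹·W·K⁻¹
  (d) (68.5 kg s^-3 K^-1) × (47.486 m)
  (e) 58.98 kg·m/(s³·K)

(b)

Dimensions:
  (a) [m²·s⁻²·K⁻¹] · [kg·m⁻¹·s⁻¹] = kg·m·s⁻³·K⁻¹
  (b) W·m⁻²·K⁻¹ = J·s⁻¹·m⁻²·K⁻¹ = kg·s⁻³·K⁻¹
  (c) W·m⁻¹·K⁻¹ = J·s⁻¹·m⁻¹·K⁻¹ = kg·m·s⁻³·K⁻¹
  (d) [kg·s⁻³·K⁻¹] · [m] = kg·m·s⁻³·K⁻¹
  (e) kg·m·s⁻³·K⁻¹
All reduce to kg·m·s⁻³·K⁻¹ except (b), which is kg·s⁻³·K⁻¹.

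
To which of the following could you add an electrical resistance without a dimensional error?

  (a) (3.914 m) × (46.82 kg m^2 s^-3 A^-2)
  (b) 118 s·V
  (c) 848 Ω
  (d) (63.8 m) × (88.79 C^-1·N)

(c)

Reference: [electrical resistance] = kg·m²·s⁻³·A⁻².
Each option:
  (a) [m] · [kg·m²·s⁻³·A⁻²] = kg·m³·s⁻³·A⁻²
  (b) V·s = J·C⁻¹·s = kg·m²·s⁻²·A⁻¹
  (c) Ω = V·A⁻¹ = kg·m²·s⁻³·A⁻²  ← same
  (d) [m] · [kg·m·s⁻³·A⁻¹] = kg·m²·s⁻³·A⁻¹
Only (c) matches kg·m²·s⁻³·A⁻².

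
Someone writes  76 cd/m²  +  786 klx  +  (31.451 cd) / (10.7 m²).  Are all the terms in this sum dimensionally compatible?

Dimensions:
  76 cd/m²:  cd·m⁻² = m⁻²·cd
  786 klx:  lx = lm·m⁻² = m⁻²·cd
  (31.451 cd) / (10.7 m²):  [cd] / [m²] = m⁻²·cd
Every term reduces to m⁻²·cd.

Yes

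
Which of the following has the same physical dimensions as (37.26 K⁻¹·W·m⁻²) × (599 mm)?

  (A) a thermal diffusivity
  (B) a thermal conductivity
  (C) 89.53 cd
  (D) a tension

Reference: [kg·s⁻³·K⁻¹] · [m] = kg·m·s⁻³·K⁻¹.
Each option:
  (A) [thermal diffusivity] = m²·s⁻¹
  (B) [thermal conductivity] = kg·m·s⁻³·K⁻¹  ← same
  (C) cd
  (D) [tension] = kg·m·s⁻²
Only (B) matches kg·m·s⁻³·K⁻¹.

(B)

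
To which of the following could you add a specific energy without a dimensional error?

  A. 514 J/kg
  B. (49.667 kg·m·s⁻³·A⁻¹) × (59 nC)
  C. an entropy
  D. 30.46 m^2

Reference: [specific energy] = m²·s⁻².
Each option:
  A. J·kg⁻¹ = N·m·kg⁻¹ = m²·s⁻²  ← same
  B. [kg·m·s⁻³·A⁻¹] · [s·A] = kg·m·s⁻²
  C. [entropy] = kg·m²·s⁻²·K⁻¹
  D. m²
Only A. matches m²·s⁻².

A.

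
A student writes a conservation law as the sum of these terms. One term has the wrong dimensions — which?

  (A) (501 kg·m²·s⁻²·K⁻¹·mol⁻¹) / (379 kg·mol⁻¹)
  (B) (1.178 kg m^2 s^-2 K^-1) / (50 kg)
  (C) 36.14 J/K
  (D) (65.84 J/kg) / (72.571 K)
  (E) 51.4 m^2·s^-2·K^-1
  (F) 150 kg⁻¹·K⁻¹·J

(C)

Expand each in SI base units:
  (A) [kg·m²·s⁻²·K⁻¹·mol⁻¹] / [kg·mol⁻¹] = m²·s⁻²·K⁻¹
  (B) [kg·m²·s⁻²·K⁻¹] / [kg] = m²·s⁻²·K⁻¹
  (C) J·K⁻¹ = N·m·K⁻¹ = kg·m²·s⁻²·K⁻¹
  (D) [m²·s⁻²] / [K] = m²·s⁻²·K⁻¹
  (E) m²·s⁻²·K⁻¹
  (F) J·kg⁻¹·K⁻¹ = N·m·kg⁻¹·K⁻¹ = m²·s⁻²·K⁻¹
All reduce to m²·s⁻²·K⁻¹ except (C), which is kg·m²·s⁻²·K⁻¹.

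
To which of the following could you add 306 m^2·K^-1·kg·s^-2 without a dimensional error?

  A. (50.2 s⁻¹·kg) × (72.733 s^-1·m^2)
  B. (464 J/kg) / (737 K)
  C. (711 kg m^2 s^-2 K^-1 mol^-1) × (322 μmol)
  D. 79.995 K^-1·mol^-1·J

Reference: kg·m²·s⁻²·K⁻¹.
Each option:
  A. [kg·s⁻¹] · [m²·s⁻¹] = kg·m²·s⁻²
  B. [m²·s⁻²] / [K] = m²·s⁻²·K⁻¹
  C. [kg·m²·s⁻²·K⁻¹·mol⁻¹] · [mol] = kg·m²·s⁻²·K⁻¹  ← same
  D. J·mol⁻¹·K⁻¹ = N·m·mol⁻¹·K⁻¹ = kg·m²·s⁻²·K⁻¹·mol⁻¹
Only C. matches kg·m²·s⁻²·K⁻¹.

C.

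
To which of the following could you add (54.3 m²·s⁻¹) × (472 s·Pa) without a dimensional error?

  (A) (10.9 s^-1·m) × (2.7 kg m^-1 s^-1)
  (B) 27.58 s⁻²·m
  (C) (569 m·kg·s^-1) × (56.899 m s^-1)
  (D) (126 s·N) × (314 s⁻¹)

(D)

Reference: [m²·s⁻¹] · [kg·m⁻¹·s⁻¹] = kg·m·s⁻².
Each option:
  (A) [m·s⁻¹] · [kg·m⁻¹·s⁻¹] = kg·s⁻²
  (B) m·s⁻²
  (C) [kg·m·s⁻¹] · [m·s⁻¹] = kg·m²·s⁻²
  (D) [kg·m·s⁻¹] · [s⁻¹] = kg·m·s⁻²  ← same
Only (D) matches kg·m·s⁻².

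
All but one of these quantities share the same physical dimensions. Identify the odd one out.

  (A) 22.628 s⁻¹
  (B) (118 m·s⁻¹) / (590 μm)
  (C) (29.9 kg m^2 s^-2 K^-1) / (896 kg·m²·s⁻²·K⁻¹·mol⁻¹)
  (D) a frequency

Dimensions:
  (A) s⁻¹
  (B) [m·s⁻¹] / [m] = s⁻¹
  (C) [kg·m²·s⁻²·K⁻¹] / [kg·m²·s⁻²·K⁻¹·mol⁻¹] = mol
  (D) [frequency] = s⁻¹
All reduce to s⁻¹ except (C), which is mol.

(C)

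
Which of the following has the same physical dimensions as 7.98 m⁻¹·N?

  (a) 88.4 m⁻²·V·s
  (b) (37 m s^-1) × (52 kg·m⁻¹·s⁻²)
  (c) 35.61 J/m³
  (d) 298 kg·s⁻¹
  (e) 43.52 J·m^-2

(e)

Reference: N·m⁻¹ = kg·m·s⁻²·m⁻¹ = kg·s⁻².
Each option:
  (a) V·s·m⁻² = J·C⁻¹·s·m⁻² = kg·s⁻²·A⁻¹
  (b) [m·s⁻¹] · [kg·m⁻¹·s⁻²] = kg·s⁻³
  (c) J·m⁻³ = N·m·m⁻³ = kg·m⁻¹·s⁻²
  (d) kg·s⁻¹
  (e) J·m⁻² = N·m·m⁻² = kg·s⁻²  ← same
Only (e) matches kg·s⁻².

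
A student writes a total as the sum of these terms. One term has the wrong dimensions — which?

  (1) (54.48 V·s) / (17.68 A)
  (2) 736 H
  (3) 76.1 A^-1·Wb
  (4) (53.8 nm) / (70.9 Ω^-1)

(4)

Reduce each to base SI dimensions:
  (1) [kg·m²·s⁻²·A⁻¹] / [A] = kg·m²·s⁻²·A⁻²
  (2) H = V·s·A⁻¹ = kg·m²·s⁻²·A⁻²
  (3) Wb·A⁻¹ = V·s·A⁻¹ = kg·m²·s⁻²·A⁻²
  (4) [m] / [kg⁻¹·m⁻²·s³·A²] = kg·m³·s⁻³·A⁻²
All reduce to kg·m²·s⁻²·A⁻² except (4), which is kg·m³·s⁻³·A⁻².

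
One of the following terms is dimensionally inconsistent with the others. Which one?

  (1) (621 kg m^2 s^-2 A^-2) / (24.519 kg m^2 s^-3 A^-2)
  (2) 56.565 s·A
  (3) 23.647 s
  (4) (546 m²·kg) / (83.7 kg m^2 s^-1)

Work out the base dimensions of each:
  (1) [kg·m²·s⁻²·A⁻²] / [kg·m²·s⁻³·A⁻²] = s
  (2) A·s = s·A
  (3) s
  (4) [kg·m²] / [kg·m²·s⁻¹] = s
All reduce to s except (2), which is s·A.

(2)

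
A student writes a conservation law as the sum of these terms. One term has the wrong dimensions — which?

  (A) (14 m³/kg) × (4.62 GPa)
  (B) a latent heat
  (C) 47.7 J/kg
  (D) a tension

Expand each in SI base units:
  (A) [kg⁻¹·m³] · [kg·m⁻¹·s⁻²] = m²·s⁻²
  (B) [latent heat] = m²·s⁻²
  (C) J·kg⁻¹ = N·m·kg⁻¹ = m²·s⁻²
  (D) [tension] = kg·m·s⁻²
All reduce to m²·s⁻² except (D), which is kg·m·s⁻².

(D)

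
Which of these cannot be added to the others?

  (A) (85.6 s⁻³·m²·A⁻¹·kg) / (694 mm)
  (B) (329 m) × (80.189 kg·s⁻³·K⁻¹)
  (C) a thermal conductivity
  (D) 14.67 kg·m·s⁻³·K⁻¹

In SI base units:
  (A) [kg·m²·s⁻³·A⁻¹] / [m] = kg·m·s⁻³·A⁻¹
  (B) [m] · [kg·s⁻³·K⁻¹] = kg·m·s⁻³·K⁻¹
  (C) [thermal conductivity] = kg·m·s⁻³·K⁻¹
  (D) kg·m·s⁻³·K⁻¹
All reduce to kg·m·s⁻³·K⁻¹ except (A), which is kg·m·s⁻³·A⁻¹.

(A)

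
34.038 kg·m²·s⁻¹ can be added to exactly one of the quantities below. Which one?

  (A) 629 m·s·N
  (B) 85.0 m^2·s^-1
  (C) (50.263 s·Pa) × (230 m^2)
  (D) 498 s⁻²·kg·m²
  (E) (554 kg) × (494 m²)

(A)

Reference: kg·m²·s⁻¹.
Each option:
  (A) N·m·s = kg·m·s⁻²·m·s = kg·m²·s⁻¹  ← same
  (B) m²·s⁻¹
  (C) [kg·m⁻¹·s⁻¹] · [m²] = kg·m·s⁻¹
  (D) kg·m²·s⁻²
  (E) [kg] · [m²] = kg·m²
Only (A) matches kg·m²·s⁻¹.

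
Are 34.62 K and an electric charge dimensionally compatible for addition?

No

Expand each in SI base units:
  34.62 K:  K
  an electric charge:  [electric charge] = s·A
K ≠ s·A, so they cannot be added.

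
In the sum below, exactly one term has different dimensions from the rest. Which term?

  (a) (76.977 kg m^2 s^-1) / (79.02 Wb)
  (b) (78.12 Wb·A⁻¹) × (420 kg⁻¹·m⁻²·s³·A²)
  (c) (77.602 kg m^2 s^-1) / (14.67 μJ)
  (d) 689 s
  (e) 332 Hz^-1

In SI base units:
  (a) [kg·m²·s⁻¹] / [kg·m²·s⁻²·A⁻¹] = s·A
  (b) [kg·m²·s⁻²·A⁻²] · [kg⁻¹·m⁻²·s³·A²] = s
  (c) [kg·m²·s⁻¹] / [kg·m²·s⁻²] = s
  (d) s
  (e) Hz⁻¹ = (s⁻¹)⁻¹ = s
All reduce to s except (a), which is s·A.

(a)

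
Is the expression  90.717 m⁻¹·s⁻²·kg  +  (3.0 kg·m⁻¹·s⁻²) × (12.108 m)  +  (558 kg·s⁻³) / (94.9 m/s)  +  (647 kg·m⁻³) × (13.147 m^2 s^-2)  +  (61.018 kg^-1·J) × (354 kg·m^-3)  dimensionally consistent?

Expand each in SI base units:
  90.717 m⁻¹·s⁻²·kg:  kg·m⁻¹·s⁻²
  (3.0 kg·m⁻¹·s⁻²) × (12.108 m):  [kg·m⁻¹·s⁻²] · [m] = kg·s⁻²
  (558 kg·s⁻³) / (94.9 m/s):  [kg·s⁻³] / [m·s⁻¹] = kg·m⁻¹·s⁻²
  (647 kg·m⁻³) × (13.147 m^2 s^-2):  [kg·m⁻³] · [m²·s⁻²] = kg·m⁻¹·s⁻²
  (61.018 kg^-1·J) × (354 kg·m^-3):  [m²·s⁻²] · [kg·m⁻³] = kg·m⁻¹·s⁻²
The terms do not share a single dimension (kg·m⁻¹·s⁻² vs kg·s⁻²).

No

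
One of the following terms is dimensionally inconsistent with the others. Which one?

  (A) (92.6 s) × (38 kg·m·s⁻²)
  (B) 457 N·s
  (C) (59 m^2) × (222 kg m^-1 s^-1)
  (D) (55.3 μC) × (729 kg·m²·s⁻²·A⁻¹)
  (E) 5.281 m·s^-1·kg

(D)

Reduce each to base SI dimensions:
  (A) [s] · [kg·m·s⁻²] = kg·m·s⁻¹
  (B) N·s = kg·m·s⁻²·s = kg·m·s⁻¹
  (C) [m²] · [kg·m⁻¹·s⁻¹] = kg·m·s⁻¹
  (D) [s·A] · [kg·m²·s⁻²·A⁻¹] = kg·m²·s⁻¹
  (E) kg·m·s⁻¹
All reduce to kg·m·s⁻¹ except (D), which is kg·m²·s⁻¹.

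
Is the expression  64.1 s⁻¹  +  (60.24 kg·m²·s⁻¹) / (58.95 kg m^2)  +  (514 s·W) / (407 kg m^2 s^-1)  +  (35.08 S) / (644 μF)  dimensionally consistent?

Reduce each to base SI dimensions:
  64.1 s⁻¹:  s⁻¹
  (60.24 kg·m²·s⁻¹) / (58.95 kg m^2):  [kg·m²·s⁻¹] / [kg·m²] = s⁻¹
  (514 s·W) / (407 kg m^2 s^-1):  [kg·m²·s⁻²] / [kg·m²·s⁻¹] = s⁻¹
  (35.08 S) / (644 μF):  [kg⁻¹·m⁻²·s³·A²] / [kg⁻¹·m⁻²·s⁴·A²] = s⁻¹
Every term reduces to s⁻¹.

Yes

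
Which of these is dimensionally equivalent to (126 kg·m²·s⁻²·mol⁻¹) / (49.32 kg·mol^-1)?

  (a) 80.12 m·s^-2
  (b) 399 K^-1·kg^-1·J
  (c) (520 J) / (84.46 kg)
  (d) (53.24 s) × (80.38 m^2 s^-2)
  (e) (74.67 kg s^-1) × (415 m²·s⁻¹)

(c)

Reference: [kg·m²·s⁻²·mol⁻¹] / [kg·mol⁻¹] = m²·s⁻².
Each option:
  (a) m·s⁻²
  (b) J·kg⁻¹·K⁻¹ = N·m·kg⁻¹·K⁻¹ = m²·s⁻²·K⁻¹
  (c) [kg·m²·s⁻²] / [kg] = m²·s⁻²  ← same
  (d) [s] · [m²·s⁻²] = m²·s⁻¹
  (e) [kg·s⁻¹] · [m²·s⁻¹] = kg·m²·s⁻²
Only (c) matches m²·s⁻².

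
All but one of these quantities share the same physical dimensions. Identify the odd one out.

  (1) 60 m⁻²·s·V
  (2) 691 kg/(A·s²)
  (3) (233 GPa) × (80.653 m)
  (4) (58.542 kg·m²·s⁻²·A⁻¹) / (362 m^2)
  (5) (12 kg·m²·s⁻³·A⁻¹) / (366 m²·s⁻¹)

Work out the base dimensions of each:
  (1) V·s·m⁻² = J·C⁻¹·s·m⁻² = kg·s⁻²·A⁻¹
  (2) kg·s⁻²·A⁻¹
  (3) [kg·m⁻¹·s⁻²] · [m] = kg·s⁻²
  (4) [kg·m²·s⁻²·A⁻¹] / [m²] = kg·s⁻²·A⁻¹
  (5) [kg·m²·s⁻³·A⁻¹] / [m²·s⁻¹] = kg·s⁻²·A⁻¹
All reduce to kg·s⁻²·A⁻¹ except (3), which is kg·s⁻².

(3)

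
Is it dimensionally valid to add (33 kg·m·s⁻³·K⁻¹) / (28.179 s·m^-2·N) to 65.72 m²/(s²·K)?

Yes

In SI base units:
  (33 kg·m·s⁻³·K⁻¹) / (28.179 s·m^-2·N):  [kg·m·s⁻³·K⁻¹] / [kg·m⁻¹·s⁻¹] = m²·s⁻²·K⁻¹
  65.72 m²/(s²·K):  m²·s⁻²·K⁻¹
Both are m²·s⁻²·K⁻¹, so they have the same dimensions and can be added.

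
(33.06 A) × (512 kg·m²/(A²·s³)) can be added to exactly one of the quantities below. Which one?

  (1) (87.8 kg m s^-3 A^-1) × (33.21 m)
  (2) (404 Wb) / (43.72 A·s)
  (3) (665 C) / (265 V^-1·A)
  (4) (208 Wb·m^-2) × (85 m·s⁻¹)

Reference: [A] · [kg·m²·s⁻³·A⁻²] = kg·m²·s⁻³·A⁻¹.
Each option:
  (1) [kg·m·s⁻³·A⁻¹] · [m] = kg·m²·s⁻³·A⁻¹  ← same
  (2) [kg·m²·s⁻²·A⁻¹] / [s·A] = kg·m²·s⁻³·A⁻²
  (3) [s·A] / [kg⁻¹·m⁻²·s³·A²] = kg·m²·s⁻²·A⁻¹
  (4) [kg·s⁻²·A⁻¹] · [m·s⁻¹] = kg·m·s⁻³·A⁻¹
Only (1) matches kg·m²·s⁻³·A⁻¹.

(1)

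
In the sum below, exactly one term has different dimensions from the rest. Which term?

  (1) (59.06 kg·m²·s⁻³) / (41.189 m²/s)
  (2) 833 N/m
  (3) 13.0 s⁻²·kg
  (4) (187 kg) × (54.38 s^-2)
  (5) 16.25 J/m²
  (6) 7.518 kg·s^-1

Dimensions:
  (1) [kg·m²·s⁻³] / [m²·s⁻¹] = kg·s⁻²
  (2) N·m⁻¹ = kg·m·s⁻²·m⁻¹ = kg·s⁻²
  (3) kg·s⁻²
  (4) [kg] · [s⁻²] = kg·s⁻²
  (5) J·m⁻² = N·m·m⁻² = kg·s⁻²
  (6) kg·s⁻¹
All reduce to kg·s⁻² except (6), which is kg·s⁻¹.

(6)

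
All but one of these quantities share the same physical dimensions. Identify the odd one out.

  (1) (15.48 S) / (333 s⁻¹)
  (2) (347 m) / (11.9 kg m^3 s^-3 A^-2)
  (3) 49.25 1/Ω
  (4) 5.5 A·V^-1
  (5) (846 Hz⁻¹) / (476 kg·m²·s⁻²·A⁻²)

Work out the base dimensions of each:
  (1) [kg⁻¹·m⁻²·s³·A²] / [s⁻¹] = kg⁻¹·m⁻²·s⁴·A²
  (2) [m] / [kg·m³·s⁻³·A⁻²] = kg⁻¹·m⁻²·s³·A²
  (3) Ω⁻¹ = (V·A⁻¹)⁻¹ = kg⁻¹·m⁻²·s³·A²
  (4) A·V⁻¹ = A·(J·C⁻¹)⁻¹ = kg⁻¹·m⁻²·s³·A²
  (5) [s] / [kg·m²·s⁻²·A⁻²] = kg⁻¹·m⁻²·s³·A²
All reduce to kg⁻¹·m⁻²·s³·A² except (1), which is kg⁻¹·m⁻²·s⁴·A².

(1)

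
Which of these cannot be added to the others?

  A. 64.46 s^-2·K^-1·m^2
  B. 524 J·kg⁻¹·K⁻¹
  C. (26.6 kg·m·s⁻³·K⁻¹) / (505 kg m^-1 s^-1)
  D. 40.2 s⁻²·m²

D.

Dimensions:
  A. m²·s⁻²·K⁻¹
  B. J·kg⁻¹·K⁻¹ = N·m·kg⁻¹·K⁻¹ = m²·s⁻²·K⁻¹
  C. [kg·m·s⁻³·K⁻¹] / [kg·m⁻¹·s⁻¹] = m²·s⁻²·K⁻¹
  D. m²·s⁻²
All reduce to m²·s⁻²·K⁻¹ except D., which is m²·s⁻².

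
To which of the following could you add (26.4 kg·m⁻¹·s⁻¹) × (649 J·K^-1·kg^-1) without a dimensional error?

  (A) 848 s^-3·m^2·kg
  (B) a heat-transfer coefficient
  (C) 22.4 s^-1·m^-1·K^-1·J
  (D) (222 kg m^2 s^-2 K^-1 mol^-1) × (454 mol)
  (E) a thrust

Reference: [kg·m⁻¹·s⁻¹] · [m²·s⁻²·K⁻¹] = kg·m·s⁻³·K⁻¹.
Each option:
  (A) kg·m²·s⁻³
  (B) [heat-transfer coefficient] = kg·s⁻³·K⁻¹
  (C) J·s⁻¹·m⁻¹·K⁻¹ = N·m·s⁻¹·m⁻¹·K⁻¹ = kg·m·s⁻³·K⁻¹  ← same
  (D) [kg·m²·s⁻²·K⁻¹·mol⁻¹] · [mol] = kg·m²·s⁻²·K⁻¹
  (E) [thrust] = kg·m·s⁻²
Only (C) matches kg·m·s⁻³·K⁻¹.

(C)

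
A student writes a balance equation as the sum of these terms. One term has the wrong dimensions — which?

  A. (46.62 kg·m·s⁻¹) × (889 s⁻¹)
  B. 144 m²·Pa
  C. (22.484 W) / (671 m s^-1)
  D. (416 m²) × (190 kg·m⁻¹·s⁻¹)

D.

Reduce each to base SI dimensions:
  A. [kg·m·s⁻¹] · [s⁻¹] = kg·m·s⁻²
  B. Pa·m² = N·m⁻²·m² = kg·m·s⁻²
  C. [kg·m²·s⁻³] / [m·s⁻¹] = kg·m·s⁻²
  D. [m²] · [kg·m⁻¹·s⁻¹] = kg·m·s⁻¹
All reduce to kg·m·s⁻² except D., which is kg·m·s⁻¹.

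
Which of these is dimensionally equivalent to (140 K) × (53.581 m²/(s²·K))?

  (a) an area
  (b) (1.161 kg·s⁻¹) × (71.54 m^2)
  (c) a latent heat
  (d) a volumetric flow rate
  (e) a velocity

Reference: [K] · [m²·s⁻²·K⁻¹] = m²·s⁻².
Each option:
  (a) [area] = m²
  (b) [kg·s⁻¹] · [m²] = kg·m²·s⁻¹
  (c) [latent heat] = m²·s⁻²  ← same
  (d) [volumetric flow rate] = m³·s⁻¹
  (e) [velocity] = m·s⁻¹
Only (c) matches m²·s⁻².

(c)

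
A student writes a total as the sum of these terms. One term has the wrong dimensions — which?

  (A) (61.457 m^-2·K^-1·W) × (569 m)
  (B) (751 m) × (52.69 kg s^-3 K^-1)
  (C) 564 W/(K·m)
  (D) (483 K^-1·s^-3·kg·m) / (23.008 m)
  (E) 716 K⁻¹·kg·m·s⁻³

Dimensions:
  (A) [kg·s⁻³·K⁻¹] · [m] = kg·m·s⁻³·K⁻¹
  (B) [m] · [kg·s⁻³·K⁻¹] = kg·m·s⁻³·K⁻¹
  (C) W·m⁻¹·K⁻¹ = J·s⁻¹·m⁻¹·K⁻¹ = kg·m·s⁻³·K⁻¹
  (D) [kg·m·s⁻³·K⁻¹] / [m] = kg·s⁻³·K⁻¹
  (E) kg·m·s⁻³·K⁻¹
All reduce to kg·m·s⁻³·K⁻¹ except (D), which is kg·s⁻³·K⁻¹.

(D)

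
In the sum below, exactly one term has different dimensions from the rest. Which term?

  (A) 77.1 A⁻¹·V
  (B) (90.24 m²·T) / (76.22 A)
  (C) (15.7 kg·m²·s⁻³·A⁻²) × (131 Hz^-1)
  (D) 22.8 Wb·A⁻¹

(A)

Expand each in SI base units:
  (A) V·A⁻¹ = J·C⁻¹·A⁻¹ = kg·m²·s⁻³·A⁻²
  (B) [kg·m²·s⁻²·A⁻¹] / [A] = kg·m²·s⁻²·A⁻²
  (C) [kg·m²·s⁻³·A⁻²] · [s] = kg·m²·s⁻²·A⁻²
  (D) Wb·A⁻¹ = V·s·A⁻¹ = kg·m²·s⁻²·A⁻²
All reduce to kg·m²·s⁻²·A⁻² except (A), which is kg·m²·s⁻³·A⁻².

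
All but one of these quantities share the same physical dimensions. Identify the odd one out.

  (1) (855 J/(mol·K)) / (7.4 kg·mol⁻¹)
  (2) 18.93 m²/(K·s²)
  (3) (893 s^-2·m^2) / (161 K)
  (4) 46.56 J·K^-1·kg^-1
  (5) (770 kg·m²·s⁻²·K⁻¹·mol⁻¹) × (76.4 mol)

(5)

Dimensions:
  (1) [kg·m²·s⁻²·K⁻¹·mol⁻¹] / [kg·mol⁻¹] = m²·s⁻²·K⁻¹
  (2) m²·s⁻²·K⁻¹
  (3) [m²·s⁻²] / [K] = m²·s⁻²·K⁻¹
  (4) J·kg⁻¹·K⁻¹ = N·m·kg⁻¹·K⁻¹ = m²·s⁻²·K⁻¹
  (5) [kg·m²·s⁻²·K⁻¹·mol⁻¹] · [mol] = kg·m²·s⁻²·K⁻¹
All reduce to m²·s⁻²·K⁻¹ except (5), which is kg·m²·s⁻²·K⁻¹.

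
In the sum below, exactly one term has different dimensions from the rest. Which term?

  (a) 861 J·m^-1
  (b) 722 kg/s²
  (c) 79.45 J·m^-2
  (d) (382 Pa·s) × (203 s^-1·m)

Reduce each to base SI dimensions:
  (a) J·m⁻¹ = N·m·m⁻¹ = kg·m·s⁻²
  (b) kg·s⁻²
  (c) J·m⁻² = N·m·m⁻² = kg·s⁻²
  (d) [kg·m⁻¹·s⁻¹] · [m·s⁻¹] = kg·s⁻²
All reduce to kg·s⁻² except (a), which is kg·m·s⁻².

(a)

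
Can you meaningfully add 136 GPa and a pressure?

Yes

Work out the base dimensions of each:
  136 GPa:  Pa = N·m⁻² = kg·m⁻¹·s⁻²
  a pressure:  [pressure] = kg·m⁻¹·s⁻²
Both are kg·m⁻¹·s⁻², so they have the same dimensions and can be added.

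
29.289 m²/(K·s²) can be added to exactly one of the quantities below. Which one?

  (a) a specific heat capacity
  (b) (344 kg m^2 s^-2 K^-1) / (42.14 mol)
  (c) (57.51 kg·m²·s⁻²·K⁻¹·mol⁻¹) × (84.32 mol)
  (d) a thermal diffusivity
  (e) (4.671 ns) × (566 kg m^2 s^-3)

Reference: m²·s⁻²·K⁻¹.
Each option:
  (a) [specific heat capacity] = m²·s⁻²·K⁻¹  ← same
  (b) [kg·m²·s⁻²·K⁻¹] / [mol] = kg·m²·s⁻²·K⁻¹·mol⁻¹
  (c) [kg·m²·s⁻²·K⁻¹·mol⁻¹] · [mol] = kg·m²·s⁻²·K⁻¹
  (d) [thermal diffusivity] = m²·s⁻¹
  (e) [s] · [kg·m²·s⁻³] = kg·m²·s⁻²
Only (a) matches m²·s⁻²·K⁻¹.

(a)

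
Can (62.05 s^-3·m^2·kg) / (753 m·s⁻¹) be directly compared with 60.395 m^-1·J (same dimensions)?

Yes

Reduce each to base SI dimensions:
  (62.05 s^-3·m^2·kg) / (753 m·s⁻¹):  [kg·m²·s⁻³] / [m·s⁻¹] = kg·m·s⁻²
  60.395 m^-1·J:  J·m⁻¹ = N·m·m⁻¹ = kg·m·s⁻²
Both are kg·m·s⁻², so they have the same dimensions and can be added.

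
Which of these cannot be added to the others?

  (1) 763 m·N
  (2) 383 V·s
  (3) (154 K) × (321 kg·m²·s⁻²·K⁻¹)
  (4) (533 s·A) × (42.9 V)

Dimensions:
  (1) N·m = kg·m·s⁻²·m = kg·m²·s⁻²
  (2) V·s = J·C⁻¹·s = kg·m²·s⁻²·A⁻¹
  (3) [K] · [kg·m²·s⁻²·K⁻¹] = kg·m²·s⁻²
  (4) [s·A] · [kg·m²·s⁻³·A⁻¹] = kg·m²·s⁻²
All reduce to kg·m²·s⁻² except (2), which is kg·m²·s⁻²·A⁻¹.

(2)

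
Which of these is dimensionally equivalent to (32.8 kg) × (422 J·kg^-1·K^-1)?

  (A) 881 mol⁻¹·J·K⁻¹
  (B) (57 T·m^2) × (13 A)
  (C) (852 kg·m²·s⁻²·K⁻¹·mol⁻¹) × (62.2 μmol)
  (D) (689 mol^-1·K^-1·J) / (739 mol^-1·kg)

Reference: [kg] · [m²·s⁻²·K⁻¹] = kg·m²·s⁻²·K⁻¹.
Each option:
  (A) J·mol⁻¹·K⁻¹ = N·m·mol⁻¹·K⁻¹ = kg·m²·s⁻²·K⁻¹·mol⁻¹
  (B) [kg·m²·s⁻²·A⁻¹] · [A] = kg·m²·s⁻²
  (C) [kg·m²·s⁻²·K⁻¹·mol⁻¹] · [mol] = kg·m²·s⁻²·K⁻¹  ← same
  (D) [kg·m²·s⁻²·K⁻¹·mol⁻¹] / [kg·mol⁻¹] = m²·s⁻²·K⁻¹
Only (C) matches kg·m²·s⁻²·K⁻¹.

(C)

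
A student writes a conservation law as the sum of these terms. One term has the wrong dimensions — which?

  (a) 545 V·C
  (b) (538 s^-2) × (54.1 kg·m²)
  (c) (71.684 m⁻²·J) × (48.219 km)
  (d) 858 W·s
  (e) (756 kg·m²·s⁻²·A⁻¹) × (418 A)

In SI base units:
  (a) C·V = s·A·J·C⁻¹ = kg·m²·s⁻²
  (b) [s⁻²] · [kg·m²] = kg·m²·s⁻²
  (c) [kg·s⁻²] · [m] = kg·m·s⁻²
  (d) W·s = J·s⁻¹·s = kg·m²·s⁻²
  (e) [kg·m²·s⁻²·A⁻¹] · [A] = kg·m²·s⁻²
All reduce to kg·m²·s⁻² except (c), which is kg·m·s⁻².

(c)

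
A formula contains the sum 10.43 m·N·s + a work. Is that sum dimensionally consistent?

Expand each in SI base units:
  10.43 m·N·s:  N·m·s = kg·m·s⁻²·m·s = kg·m²·s⁻¹
  a work:  [work] = kg·m²·s⁻²
kg·m²·s⁻¹ ≠ kg·m²·s⁻², so they cannot be added.

No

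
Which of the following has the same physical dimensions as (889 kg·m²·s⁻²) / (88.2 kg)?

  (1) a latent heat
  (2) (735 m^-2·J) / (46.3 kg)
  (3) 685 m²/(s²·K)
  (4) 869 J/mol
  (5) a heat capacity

Reference: [kg·m²·s⁻²] / [kg] = m²·s⁻².
Each option:
  (1) [latent heat] = m²·s⁻²  ← same
  (2) [kg·s⁻²] / [kg] = s⁻²
  (3) m²·s⁻²·K⁻¹
  (4) J·mol⁻¹ = N·m·mol⁻¹ = kg·m²·s⁻²·mol⁻¹
  (5) [heat capacity] = kg·m²·s⁻²·K⁻¹
Only (1) matches m²·s⁻².

(1)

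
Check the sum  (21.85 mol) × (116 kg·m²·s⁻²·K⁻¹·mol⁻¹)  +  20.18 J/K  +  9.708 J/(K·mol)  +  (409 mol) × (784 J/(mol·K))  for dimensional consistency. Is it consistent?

No

Work out the base dimensions of each:
  (21.85 mol) × (116 kg·m²·s⁻²·K⁻¹·mol⁻¹):  [mol] · [kg·m²·s⁻²·K⁻¹·mol⁻¹] = kg·m²·s⁻²·K⁻¹
  20.18 J/K:  J·K⁻¹ = N·m·K⁻¹ = kg·m²·s⁻²·K⁻¹
  9.708 J/(K·mol):  J·mol⁻¹·K⁻¹ = N·m·mol⁻¹·K⁻¹ = kg·m²·s⁻²·K⁻¹·mol⁻¹
  (409 mol) × (784 J/(mol·K)):  [mol] · [kg·m²·s⁻²·K⁻¹·mol⁻¹] = kg·m²·s⁻²·K⁻¹
The terms do not share a single dimension (kg·m²·s⁻²·K⁻¹ vs kg·m²·s⁻²·K⁻¹·mol⁻¹).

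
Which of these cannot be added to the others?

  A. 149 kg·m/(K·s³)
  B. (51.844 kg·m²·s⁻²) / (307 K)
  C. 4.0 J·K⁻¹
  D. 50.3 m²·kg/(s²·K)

Work out the base dimensions of each:
  A. kg·m·s⁻³·K⁻¹
  B. [kg·m²·s⁻²] / [K] = kg·m²·s⁻²·K⁻¹
  C. J·K⁻¹ = N·m·K⁻¹ = kg·m²·s⁻²·K⁻¹
  D. kg·m²·s⁻²·K⁻¹
All reduce to kg·m²·s⁻²·K⁻¹ except A., which is kg·m·s⁻³·K⁻¹.

A.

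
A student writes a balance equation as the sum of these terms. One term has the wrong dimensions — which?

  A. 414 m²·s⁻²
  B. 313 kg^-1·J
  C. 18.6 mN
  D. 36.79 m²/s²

C.

Reduce each to base SI dimensions:
  A. m²·s⁻²
  B. J·kg⁻¹ = N·m·kg⁻¹ = m²·s⁻²
  C. N = kg·m·s⁻²
  D. m²·s⁻²
All reduce to m²·s⁻² except C., which is kg·m·s⁻².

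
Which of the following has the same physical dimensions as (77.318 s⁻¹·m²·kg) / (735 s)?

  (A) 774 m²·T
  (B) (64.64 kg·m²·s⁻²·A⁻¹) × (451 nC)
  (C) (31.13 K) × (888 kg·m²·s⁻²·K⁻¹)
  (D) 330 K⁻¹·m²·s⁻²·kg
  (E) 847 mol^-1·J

Reference: [kg·m²·s⁻¹] / [s] = kg·m²·s⁻².
Each option:
  (A) T·m² = Wb·m⁻²·m² = kg·m²·s⁻²·A⁻¹
  (B) [kg·m²·s⁻²·A⁻¹] · [s·A] = kg·m²·s⁻¹
  (C) [K] · [kg·m²·s⁻²·K⁻¹] = kg·m²·s⁻²  ← same
  (D) kg·m²·s⁻²·K⁻¹
  (E) J·mol⁻¹ = N·m·mol⁻¹ = kg·m²·s⁻²·mol⁻¹
Only (C) matches kg·m²·s⁻².

(C)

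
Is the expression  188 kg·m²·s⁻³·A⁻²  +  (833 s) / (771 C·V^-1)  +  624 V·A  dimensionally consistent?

No

In SI base units:
  188 kg·m²·s⁻³·A⁻²:  kg·m²·s⁻³·A⁻²
  (833 s) / (771 C·V^-1):  [s] / [kg⁻¹·m⁻²·s⁴·A²] = kg·m²·s⁻³·A⁻²
  624 V·A:  V·A = J·C⁻¹·A = kg·m²·s⁻³
The terms do not share a single dimension (kg·m²·s⁻³ vs kg·m²·s⁻³·A⁻²).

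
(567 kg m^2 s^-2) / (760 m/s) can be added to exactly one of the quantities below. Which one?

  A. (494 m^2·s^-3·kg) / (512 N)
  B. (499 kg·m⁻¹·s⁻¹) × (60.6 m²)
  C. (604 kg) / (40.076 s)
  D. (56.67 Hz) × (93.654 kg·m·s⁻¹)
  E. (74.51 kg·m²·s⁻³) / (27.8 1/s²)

Reference: [kg·m²·s⁻²] / [m·s⁻¹] = kg·m·s⁻¹.
Each option:
  A. [kg·m²·s⁻³] / [kg·m·s⁻²] = m·s⁻¹
  B. [kg·m⁻¹·s⁻¹] · [m²] = kg·m·s⁻¹  ← same
  C. [kg] / [s] = kg·s⁻¹
  D. [s⁻¹] · [kg·m·s⁻¹] = kg·m·s⁻²
  E. [kg·m²·s⁻³] / [s⁻²] = kg·m²·s⁻¹
Only B. matches kg·m·s⁻¹.

B.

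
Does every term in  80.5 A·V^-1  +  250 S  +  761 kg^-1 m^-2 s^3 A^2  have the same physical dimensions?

Yes

In SI base units:
  80.5 A·V^-1:  A·V⁻¹ = A·(J·C⁻¹)⁻¹ = kg⁻¹·m⁻²·s³·A²
  250 S:  S = Ω⁻¹ = kg⁻¹·m⁻²·s³·A²
  761 kg^-1 m^-2 s^3 A^2:  kg⁻¹·m⁻²·s³·A²
Every term reduces to kg⁻¹·m⁻²·s³·A².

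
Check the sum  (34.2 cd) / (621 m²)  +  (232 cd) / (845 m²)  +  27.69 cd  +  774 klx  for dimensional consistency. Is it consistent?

Work out the base dimensions of each:
  (34.2 cd) / (621 m²):  [cd] / [m²] = m⁻²·cd
  (232 cd) / (845 m²):  [cd] / [m²] = m⁻²·cd
  27.69 cd:  cd
  774 klx:  lx = lm·m⁻² = m⁻²·cd
The terms do not share a single dimension (cd vs m⁻²·cd).

No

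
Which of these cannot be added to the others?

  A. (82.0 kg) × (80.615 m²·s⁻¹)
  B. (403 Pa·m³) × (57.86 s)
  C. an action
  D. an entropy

Dimensions:
  A. [kg] · [m²·s⁻¹] = kg·m²·s⁻¹
  B. [kg·m²·s⁻²] · [s] = kg·m²·s⁻¹
  C. [action] = kg·m²·s⁻¹
  D. [entropy] = kg·m²·s⁻²·K⁻¹
All reduce to kg·m²·s⁻¹ except D., which is kg·m²·s⁻²·K⁻¹.

D.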